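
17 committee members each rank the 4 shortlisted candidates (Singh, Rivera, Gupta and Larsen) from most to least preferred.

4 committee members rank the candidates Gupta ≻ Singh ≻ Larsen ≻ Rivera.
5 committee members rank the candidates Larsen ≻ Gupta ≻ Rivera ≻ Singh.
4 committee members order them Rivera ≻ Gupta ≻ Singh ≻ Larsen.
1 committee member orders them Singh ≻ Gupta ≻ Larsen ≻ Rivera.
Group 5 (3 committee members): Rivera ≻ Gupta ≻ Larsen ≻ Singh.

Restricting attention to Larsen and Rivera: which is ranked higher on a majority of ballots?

Larsen

Ballots ranking Larsen above Rivera: 4 + 5 + 1 = 10.
Ballots ranking Rivera above Larsen: 17 − 10 = 7.
Larsen wins the head-to-head 10–7.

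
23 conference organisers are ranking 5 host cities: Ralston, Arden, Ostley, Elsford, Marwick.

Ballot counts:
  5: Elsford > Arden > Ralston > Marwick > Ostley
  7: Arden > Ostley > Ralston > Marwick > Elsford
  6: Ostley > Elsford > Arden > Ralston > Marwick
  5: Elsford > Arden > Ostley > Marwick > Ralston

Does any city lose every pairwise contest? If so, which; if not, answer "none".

Head-to-head results (23 organisers):
Ralston vs Arden: Arden wins 23–0.
Ralston–Ostley: Ostley 18–5.
Ralston vs Elsford: Elsford wins 16–7.
Ralston vs Marwick: Ralston preferred on 5+7+6 = 18 ballots; Ralston wins 18–5.
Arden vs Ostley: Arden is ranked higher on 5+7+5 = 17 ballots, Ostley on 6. Arden wins 17–6.
Arden vs Elsford: Arden preferred on 7 ballots; Elsford wins 16–7.
Arden vs Marwick: Arden, 23–0.
Ostley vs Elsford: 7+6 = 13 for Ostley, 10 for Elsford — Ostley by 13–10.
Ostley vs Marwick: 7+6+5 = 18 for Ostley, 5 for Marwick — Ostley by 18–5.
Elsford–Marwick: Elsford 16–7.
Marwick is beaten in every head-to-head and is the Condorcet loser.

Marwick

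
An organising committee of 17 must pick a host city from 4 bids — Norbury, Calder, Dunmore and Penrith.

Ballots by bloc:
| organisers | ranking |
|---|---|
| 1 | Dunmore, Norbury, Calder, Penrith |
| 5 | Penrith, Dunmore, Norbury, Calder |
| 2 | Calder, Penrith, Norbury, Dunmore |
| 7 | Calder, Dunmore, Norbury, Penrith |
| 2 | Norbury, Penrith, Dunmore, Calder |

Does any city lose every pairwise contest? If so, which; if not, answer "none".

Head-to-head results (17 organisers):
Norbury–Calder: Calder 9–8.
Norbury vs Dunmore: Dunmore, 13–4.
Norbury–Penrith: Norbury 10–7.
Calder vs Dunmore: Calder is ranked higher on 2+7 = 9 ballots, Dunmore on 8. Calder wins 9–8.
Calder vs Penrith: Calder is ranked higher on 1+2+7 = 10 ballots, Penrith on 7. Calder wins 10–7.
Dunmore vs Penrith: Penrith wins 9–8.
No city is winless: Norbury beats Penrith; Calder beats Norbury; Dunmore beats Norbury; Penrith beats Dunmore. There is no Condorcet loser.

none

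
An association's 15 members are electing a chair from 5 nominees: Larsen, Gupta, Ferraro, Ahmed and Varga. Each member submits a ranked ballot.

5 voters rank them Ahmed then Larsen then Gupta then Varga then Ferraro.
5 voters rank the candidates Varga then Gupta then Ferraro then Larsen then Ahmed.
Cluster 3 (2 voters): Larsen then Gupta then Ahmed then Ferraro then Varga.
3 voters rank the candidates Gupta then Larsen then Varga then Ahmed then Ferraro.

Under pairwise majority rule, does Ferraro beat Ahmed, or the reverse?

Ahmed

Ballots ranking Ferraro above Ahmed: 5.
Ballots ranking Ahmed above Ferraro: 15 − 5 = 10.
Ahmed wins the head-to-head 10–5.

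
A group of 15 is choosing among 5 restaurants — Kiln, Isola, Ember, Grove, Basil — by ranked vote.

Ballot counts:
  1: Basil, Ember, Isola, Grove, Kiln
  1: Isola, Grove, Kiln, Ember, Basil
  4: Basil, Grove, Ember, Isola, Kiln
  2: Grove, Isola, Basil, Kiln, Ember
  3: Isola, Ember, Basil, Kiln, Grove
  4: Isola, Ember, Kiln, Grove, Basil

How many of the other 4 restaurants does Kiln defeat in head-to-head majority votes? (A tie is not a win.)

0

Kiln against each rival (15 friends):
Kiln vs Isola: Kiln preferred on 0 ballots; Isola wins 15–0.
Kiln vs Ember: Kiln preferred on 1+2 = 3 ballots; Ember wins 12–3.
Kiln–Grove: Grove 8–7.
Kiln–Basil: Basil 10–5.
Kiln beats no one; loses to Isola, Ember, Grove, Basil — 0 pairwise wins.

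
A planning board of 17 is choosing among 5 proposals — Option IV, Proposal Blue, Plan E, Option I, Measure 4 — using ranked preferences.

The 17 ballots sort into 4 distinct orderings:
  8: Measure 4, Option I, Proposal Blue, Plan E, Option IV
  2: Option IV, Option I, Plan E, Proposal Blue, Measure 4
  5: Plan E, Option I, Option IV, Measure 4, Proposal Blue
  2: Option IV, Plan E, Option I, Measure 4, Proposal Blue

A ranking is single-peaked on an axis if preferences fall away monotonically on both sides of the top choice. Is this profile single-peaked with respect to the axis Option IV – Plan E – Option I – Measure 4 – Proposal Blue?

Axis positions: Option IV=1, Plan E=2, Option I=3, Measure 4=4, Proposal Blue=5.
Bloc 1 (peak Measure 4 at position 4): ranking walks positions 4-3-5-2-1, expanding outward from the peak — single-peaked.
Bloc 2: ranking walks positions 1-3-2-5-4; Option I is ranked above Plan E even though Plan E lies between Option I and the peak Option IV on the axis — preferences dip and rise again. Not single-peaked.
Bloc 3 (peak Plan E at position 2): ranking walks positions 2-3-1-4-5, expanding outward from the peak — single-peaked.
Bloc 4 (peak Option IV at position 1): ranking walks positions 1-2-3-4-5, expanding outward from the peak — single-peaked.
Bloc 2 violates single-peakedness, so the profile is not single-peaked on this axis.

no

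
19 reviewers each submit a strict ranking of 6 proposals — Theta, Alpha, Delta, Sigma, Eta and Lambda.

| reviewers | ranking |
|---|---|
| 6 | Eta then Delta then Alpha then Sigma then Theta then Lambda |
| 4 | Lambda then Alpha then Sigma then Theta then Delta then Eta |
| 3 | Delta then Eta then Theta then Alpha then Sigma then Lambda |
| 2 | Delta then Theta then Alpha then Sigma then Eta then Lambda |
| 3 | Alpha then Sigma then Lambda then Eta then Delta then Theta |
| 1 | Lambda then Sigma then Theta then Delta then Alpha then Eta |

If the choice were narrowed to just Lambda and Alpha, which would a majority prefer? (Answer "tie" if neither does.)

Ballots ranking Lambda above Alpha: 4 + 1 = 5.
Ballots ranking Alpha above Lambda: 19 − 5 = 14.
Alpha wins the head-to-head 14–5.

Alpha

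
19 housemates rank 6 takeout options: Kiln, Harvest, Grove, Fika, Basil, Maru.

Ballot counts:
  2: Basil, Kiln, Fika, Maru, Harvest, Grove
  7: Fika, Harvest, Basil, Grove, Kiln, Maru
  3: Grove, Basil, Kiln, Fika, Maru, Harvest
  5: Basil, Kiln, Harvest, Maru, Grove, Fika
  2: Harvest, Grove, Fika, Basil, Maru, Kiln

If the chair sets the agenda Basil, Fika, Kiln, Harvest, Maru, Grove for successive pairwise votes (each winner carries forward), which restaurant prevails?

Round 1: Basil vs Fika — 10–9, Basil advances.
Round 2: Basil vs Kiln — 19–0, Basil advances.
Round 3: Basil vs Harvest — 10–9, Basil advances.
Round 4: Basil vs Maru — 19–0, Basil advances.
Round 5: Basil vs Grove — 14–5, Basil advances.
The agenda winner is Basil.

Basil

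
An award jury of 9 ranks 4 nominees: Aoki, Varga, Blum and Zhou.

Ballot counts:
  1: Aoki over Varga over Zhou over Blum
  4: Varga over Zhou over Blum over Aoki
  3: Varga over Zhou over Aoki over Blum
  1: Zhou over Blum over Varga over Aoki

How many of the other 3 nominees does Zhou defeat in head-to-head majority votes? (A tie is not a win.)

Zhou against each rival (9 jurors):
Zhou vs Aoki: Zhou is ranked higher on 4+3+1 = 8 ballots, Aoki on 1. Zhou wins 8–1.
Zhou vs Varga: 1 to 8, Varga.
Zhou vs Blum: 9 to 0, Zhou.
Zhou beats Aoki, Blum; loses to Varga — 2 pairwise wins.

2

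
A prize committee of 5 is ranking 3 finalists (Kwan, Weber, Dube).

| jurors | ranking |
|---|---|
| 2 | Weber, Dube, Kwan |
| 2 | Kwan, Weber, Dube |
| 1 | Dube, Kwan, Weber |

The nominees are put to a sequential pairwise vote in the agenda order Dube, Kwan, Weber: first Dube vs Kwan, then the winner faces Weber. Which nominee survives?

Round 1: Dube vs Kwan — 3–2, Dube advances.
Round 2: Dube vs Weber — 1–4, Weber advances.
The agenda winner is Weber.

Weber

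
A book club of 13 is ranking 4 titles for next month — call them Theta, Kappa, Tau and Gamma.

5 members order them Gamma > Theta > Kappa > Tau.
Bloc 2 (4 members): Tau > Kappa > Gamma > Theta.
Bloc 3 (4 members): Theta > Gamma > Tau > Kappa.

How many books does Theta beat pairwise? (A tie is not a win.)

2

Theta against each rival (13 members):
Theta vs Kappa: Theta preferred on 5+4 = 9 ballots; Theta wins 9–4.
Theta vs Tau: 5+4 = 9 for Theta, 4 for Tau — Theta by 9–4.
Theta vs Gamma: Gamma wins 9–4.
Theta beats Kappa, Tau; loses to Gamma — 2 pairwise wins.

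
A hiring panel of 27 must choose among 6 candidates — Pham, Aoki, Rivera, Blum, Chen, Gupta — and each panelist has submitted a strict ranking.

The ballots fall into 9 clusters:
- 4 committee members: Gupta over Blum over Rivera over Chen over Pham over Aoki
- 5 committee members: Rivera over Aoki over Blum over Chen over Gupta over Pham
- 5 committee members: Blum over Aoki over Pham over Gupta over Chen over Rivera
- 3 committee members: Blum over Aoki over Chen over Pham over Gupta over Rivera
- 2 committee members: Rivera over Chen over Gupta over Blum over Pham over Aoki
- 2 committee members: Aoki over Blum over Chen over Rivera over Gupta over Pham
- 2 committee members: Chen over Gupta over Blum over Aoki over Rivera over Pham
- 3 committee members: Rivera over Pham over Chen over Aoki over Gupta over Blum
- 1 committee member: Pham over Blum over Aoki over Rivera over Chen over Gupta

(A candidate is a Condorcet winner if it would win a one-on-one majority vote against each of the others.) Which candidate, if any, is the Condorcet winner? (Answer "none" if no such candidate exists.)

Blum

Pairwise majorities:
Pham vs Aoki: Aoki wins 17–10.
Pham–Rivera: Rivera 18–9.
Pham vs Blum: Blum wins 23–4.
Pham–Chen: Chen 18–9.
Pham–Gupta: Gupta 15–12.
Aoki–Rivera: Rivera 14–13.
Aoki–Blum: Blum 17–10.
Aoki–Chen: Aoki 16–11.
Aoki vs Gupta: Aoki, 19–8.
Rivera vs Blum: Blum, 17–10.
Rivera vs Chen: Rivera wins 15–12.
Rivera vs Gupta: Gupta, 14–13.
Blum vs Chen: Blum, 20–7.
Blum vs Gupta: Blum wins 16–11.
Chen vs Gupta: Chen wins 18–9.
Blum defeats every rival head-to-head and is the Condorcet winner.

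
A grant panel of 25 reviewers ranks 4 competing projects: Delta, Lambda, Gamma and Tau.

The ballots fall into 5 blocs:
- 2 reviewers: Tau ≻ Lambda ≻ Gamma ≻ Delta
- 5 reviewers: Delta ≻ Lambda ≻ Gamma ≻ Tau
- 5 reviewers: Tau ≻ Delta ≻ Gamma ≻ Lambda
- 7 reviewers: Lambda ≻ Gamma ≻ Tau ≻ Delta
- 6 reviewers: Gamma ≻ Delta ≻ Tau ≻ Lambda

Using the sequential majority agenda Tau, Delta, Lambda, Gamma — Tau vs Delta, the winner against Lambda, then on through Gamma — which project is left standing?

Round 1: Tau vs Delta — 14–11, Tau advances.
Round 2: Tau vs Lambda — 13–12, Tau advances.
Round 3: Tau vs Gamma — 7–18, Gamma advances.
Gamma survives the agenda.

Gamma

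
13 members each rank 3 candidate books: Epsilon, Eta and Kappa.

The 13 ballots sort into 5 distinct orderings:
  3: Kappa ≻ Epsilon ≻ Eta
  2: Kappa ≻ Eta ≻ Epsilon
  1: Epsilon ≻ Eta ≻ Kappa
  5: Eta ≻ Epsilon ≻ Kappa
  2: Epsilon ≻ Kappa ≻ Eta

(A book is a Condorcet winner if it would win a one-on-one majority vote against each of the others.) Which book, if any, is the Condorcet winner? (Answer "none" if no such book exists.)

Pairwise majorities:
Epsilon vs Eta: 6 to 7, Eta.
Epsilon vs Kappa: 1+5+2 = 8 for Epsilon, 5 for Kappa — Epsilon by 8–5.
Eta vs Kappa: Eta preferred on 1+5 = 6 ballots; Kappa wins 7–6.
No book is unbeaten: Epsilon loses to Eta; Eta loses to Kappa; Kappa loses to Epsilon. In particular Epsilon → Kappa → Eta → Epsilon is a majority cycle — no Condorcet winner exists.

none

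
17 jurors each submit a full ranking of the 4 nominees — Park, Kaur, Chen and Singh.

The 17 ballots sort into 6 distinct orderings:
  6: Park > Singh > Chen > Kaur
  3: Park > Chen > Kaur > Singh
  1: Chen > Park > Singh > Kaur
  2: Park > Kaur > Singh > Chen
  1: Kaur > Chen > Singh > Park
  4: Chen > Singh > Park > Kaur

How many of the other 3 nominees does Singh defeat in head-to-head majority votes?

1

Singh against each rival (17 jurors):
Singh–Park: Park 12–5.
Singh vs Kaur: 6+1+4 = 11 for Singh, 6 for Kaur — Singh by 11–6.
Singh vs Chen: 8 to 9, Chen.
Singh beats Kaur; loses to Park, Chen — 1 pairwise win.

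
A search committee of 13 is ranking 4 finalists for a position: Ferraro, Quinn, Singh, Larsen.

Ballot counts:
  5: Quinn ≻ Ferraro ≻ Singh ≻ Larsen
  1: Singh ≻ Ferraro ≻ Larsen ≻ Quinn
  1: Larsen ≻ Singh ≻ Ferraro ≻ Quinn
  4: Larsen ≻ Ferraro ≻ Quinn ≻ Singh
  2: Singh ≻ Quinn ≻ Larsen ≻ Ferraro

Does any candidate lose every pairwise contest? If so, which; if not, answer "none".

none

Head-to-head results (13 committee members):
Ferraro–Quinn: Quinn 7–6.
Ferraro vs Singh: Ferraro is ranked higher on 5+4 = 9 ballots, Singh on 4. Ferraro wins 9–4.
Ferraro vs Larsen: Ferraro is ranked higher on 5+1 = 6 ballots, Larsen on 7. Larsen wins 7–6.
Quinn vs Singh: Quinn wins 9–4.
Quinn vs Larsen: 5+2 = 7 for Quinn, 6 for Larsen — Quinn by 7–6.
Singh–Larsen: Singh 8–5.
No candidate is winless: Ferraro beats Singh; Quinn beats Ferraro; Singh beats Larsen; Larsen beats Ferraro. There is no Condorcet loser.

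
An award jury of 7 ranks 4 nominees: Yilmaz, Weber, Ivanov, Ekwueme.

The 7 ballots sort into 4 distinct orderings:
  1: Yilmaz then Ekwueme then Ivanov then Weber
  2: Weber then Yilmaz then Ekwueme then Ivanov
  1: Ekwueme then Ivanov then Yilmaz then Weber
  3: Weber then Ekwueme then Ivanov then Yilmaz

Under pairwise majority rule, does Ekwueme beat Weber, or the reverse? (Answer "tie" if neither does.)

Weber

Ballots ranking Ekwueme above Weber: 1 + 1 = 2.
Ballots ranking Weber above Ekwueme: 7 − 2 = 5.
Weber wins the head-to-head 5–2.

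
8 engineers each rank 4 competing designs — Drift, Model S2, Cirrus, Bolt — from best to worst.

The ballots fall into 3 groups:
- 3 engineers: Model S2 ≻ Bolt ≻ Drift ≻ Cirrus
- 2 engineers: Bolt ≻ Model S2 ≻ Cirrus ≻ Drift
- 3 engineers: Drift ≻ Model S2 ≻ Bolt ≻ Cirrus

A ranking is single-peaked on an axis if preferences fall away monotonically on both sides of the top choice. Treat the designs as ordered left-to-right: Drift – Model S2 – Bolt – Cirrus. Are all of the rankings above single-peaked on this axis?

yes

Axis positions: Drift=1, Model S2=2, Bolt=3, Cirrus=4.
Group 1 (peak Model S2 at position 2): ranking walks positions 2-3-1-4, expanding outward from the peak — single-peaked.
Group 2 (peak Bolt at position 3): ranking walks positions 3-2-4-1, expanding outward from the peak — single-peaked.
Group 3 (peak Drift at position 1): ranking walks positions 1-2-3-4, expanding outward from the peak — single-peaked.
Every ranking is single-peaked on this axis.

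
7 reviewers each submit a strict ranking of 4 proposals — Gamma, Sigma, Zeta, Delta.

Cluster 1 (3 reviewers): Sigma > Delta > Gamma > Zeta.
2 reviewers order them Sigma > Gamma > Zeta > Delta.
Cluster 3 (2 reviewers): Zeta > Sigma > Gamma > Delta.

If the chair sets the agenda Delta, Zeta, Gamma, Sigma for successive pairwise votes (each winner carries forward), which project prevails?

Sigma

Round 1: Delta vs Zeta — 3–4, Zeta advances.
Round 2: Zeta vs Gamma — 2–5, Gamma advances.
Round 3: Gamma vs Sigma — 0–7, Sigma advances.
Sigma survives the agenda.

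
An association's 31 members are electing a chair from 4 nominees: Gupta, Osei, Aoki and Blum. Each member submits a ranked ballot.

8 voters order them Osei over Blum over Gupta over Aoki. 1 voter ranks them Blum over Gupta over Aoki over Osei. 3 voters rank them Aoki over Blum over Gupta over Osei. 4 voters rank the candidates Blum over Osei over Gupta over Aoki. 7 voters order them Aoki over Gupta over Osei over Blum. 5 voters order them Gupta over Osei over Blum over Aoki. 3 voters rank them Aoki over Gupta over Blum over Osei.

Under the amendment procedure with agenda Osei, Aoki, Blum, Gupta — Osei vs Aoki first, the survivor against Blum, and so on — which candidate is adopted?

Gupta

Round 1: Osei vs Aoki — 17–14, Osei advances.
Round 2: Osei vs Blum — 20–11, Osei advances.
Round 3: Osei vs Gupta — 12–19, Gupta advances.
Gupta survives the agenda.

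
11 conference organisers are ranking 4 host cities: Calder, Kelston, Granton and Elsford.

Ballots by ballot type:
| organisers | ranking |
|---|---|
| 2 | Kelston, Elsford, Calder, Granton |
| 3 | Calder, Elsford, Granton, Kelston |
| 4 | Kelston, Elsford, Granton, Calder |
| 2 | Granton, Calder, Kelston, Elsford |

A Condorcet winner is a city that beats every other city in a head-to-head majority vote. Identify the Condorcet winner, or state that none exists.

Kelston

Pairwise majorities:
Calder vs Kelston: Kelston wins 6–5.
Calder vs Granton: Granton wins 6–5.
Calder vs Elsford: Elsford wins 6–5.
Kelston–Granton: Kelston 6–5.
Kelston vs Elsford: Kelston wins 8–3.
Granton–Elsford: Elsford 9–2.
Kelston wins every pairwise contest, so Kelston is the Condorcet winner.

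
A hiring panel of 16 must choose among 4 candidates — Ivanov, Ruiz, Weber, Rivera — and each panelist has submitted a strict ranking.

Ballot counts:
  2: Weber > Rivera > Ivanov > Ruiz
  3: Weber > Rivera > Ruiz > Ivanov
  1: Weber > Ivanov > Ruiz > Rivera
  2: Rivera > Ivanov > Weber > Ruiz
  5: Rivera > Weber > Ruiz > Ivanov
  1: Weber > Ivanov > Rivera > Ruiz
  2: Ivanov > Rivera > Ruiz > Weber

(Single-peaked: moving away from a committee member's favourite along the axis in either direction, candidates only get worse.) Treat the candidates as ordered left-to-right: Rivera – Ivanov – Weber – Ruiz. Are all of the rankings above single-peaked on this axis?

no

Axis positions: Rivera=1, Ivanov=2, Weber=3, Ruiz=4.
Faction 1: ranking walks positions 3-1-2-4; Rivera is ranked above Ivanov even though Ivanov lies between Rivera and the peak Weber on the axis — preferences dip and rise again. Not single-peaked.
Faction 2: ranking walks positions 3-1-4-2; Rivera is ranked above Ivanov even though Ivanov lies between Rivera and the peak Weber on the axis — preferences dip and rise again. Not single-peaked.
Faction 3 (peak Weber at position 3): ranking walks positions 3-2-4-1, expanding outward from the peak — single-peaked.
Faction 4 (peak Rivera at position 1): ranking walks positions 1-2-3-4, expanding outward from the peak — single-peaked.
Faction 5: ranking walks positions 1-3-4-2; Weber is ranked above Ivanov even though Ivanov lies between Weber and the peak Rivera on the axis — preferences dip and rise again. Not single-peaked.
Faction 6 (peak Weber at position 3): ranking walks positions 3-2-1-4, expanding outward from the peak — single-peaked.
Faction 7: ranking walks positions 2-1-4-3; Ruiz is ranked above Weber even though Weber lies between Ruiz and the peak Ivanov on the axis — preferences dip and rise again. Not single-peaked.
Faction 1 violates single-peakedness, so the profile is not single-peaked on this axis.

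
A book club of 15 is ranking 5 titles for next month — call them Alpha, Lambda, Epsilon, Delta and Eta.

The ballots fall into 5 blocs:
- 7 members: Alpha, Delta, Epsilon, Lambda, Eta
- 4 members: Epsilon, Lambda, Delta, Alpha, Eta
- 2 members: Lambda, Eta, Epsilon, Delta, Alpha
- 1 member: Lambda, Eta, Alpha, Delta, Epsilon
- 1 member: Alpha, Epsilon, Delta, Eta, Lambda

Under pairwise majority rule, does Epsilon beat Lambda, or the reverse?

Epsilon

Ballots ranking Epsilon above Lambda: 7 + 4 + 1 = 12.
Ballots ranking Lambda above Epsilon: 15 − 12 = 3.
Epsilon wins the head-to-head 12–3.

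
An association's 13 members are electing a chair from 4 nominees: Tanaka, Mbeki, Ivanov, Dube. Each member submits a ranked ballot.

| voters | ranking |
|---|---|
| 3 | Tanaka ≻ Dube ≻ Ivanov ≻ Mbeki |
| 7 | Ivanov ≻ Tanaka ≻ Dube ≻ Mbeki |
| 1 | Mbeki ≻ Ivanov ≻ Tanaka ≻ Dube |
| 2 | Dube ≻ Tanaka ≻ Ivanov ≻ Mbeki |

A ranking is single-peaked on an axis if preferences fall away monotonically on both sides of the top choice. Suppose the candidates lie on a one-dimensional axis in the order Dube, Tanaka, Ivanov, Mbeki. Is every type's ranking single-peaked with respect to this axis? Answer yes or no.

yes

Axis positions: Dube=1, Tanaka=2, Ivanov=3, Mbeki=4.
Type 1 (peak Tanaka at position 2): ranking walks positions 2-1-3-4, expanding outward from the peak — single-peaked.
Type 2 (peak Ivanov at position 3): ranking walks positions 3-2-1-4, expanding outward from the peak — single-peaked.
Type 3 (peak Mbeki at position 4): ranking walks positions 4-3-2-1, expanding outward from the peak — single-peaked.
Type 4 (peak Dube at position 1): ranking walks positions 1-2-3-4, expanding outward from the peak — single-peaked.
Every ranking is single-peaked on this axis.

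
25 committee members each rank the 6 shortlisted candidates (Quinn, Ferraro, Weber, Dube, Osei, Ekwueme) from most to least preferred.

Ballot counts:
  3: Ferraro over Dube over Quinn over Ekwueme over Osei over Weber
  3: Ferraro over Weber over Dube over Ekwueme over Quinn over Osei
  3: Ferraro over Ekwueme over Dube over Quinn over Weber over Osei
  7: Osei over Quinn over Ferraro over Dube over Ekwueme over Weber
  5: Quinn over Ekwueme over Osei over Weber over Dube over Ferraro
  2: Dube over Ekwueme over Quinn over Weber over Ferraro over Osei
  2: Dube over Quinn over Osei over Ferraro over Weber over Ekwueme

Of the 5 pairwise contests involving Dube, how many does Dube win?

Dube against each rival (25 committee members):
Dube vs Quinn: 13 to 12, Dube.
Dube vs Ferraro: 5+2+2 = 9 for Dube, 16 for Ferraro — Ferraro by 16–9.
Dube–Weber: Dube 17–8.
Dube vs Osei: Dube wins 13–12.
Dube vs Ekwueme: Dube preferred on 3+3+7+2+2 = 17 ballots; Dube wins 17–8.
Dube beats Quinn, Weber, Osei, Ekwueme; loses to Ferraro — 4 pairwise wins.

4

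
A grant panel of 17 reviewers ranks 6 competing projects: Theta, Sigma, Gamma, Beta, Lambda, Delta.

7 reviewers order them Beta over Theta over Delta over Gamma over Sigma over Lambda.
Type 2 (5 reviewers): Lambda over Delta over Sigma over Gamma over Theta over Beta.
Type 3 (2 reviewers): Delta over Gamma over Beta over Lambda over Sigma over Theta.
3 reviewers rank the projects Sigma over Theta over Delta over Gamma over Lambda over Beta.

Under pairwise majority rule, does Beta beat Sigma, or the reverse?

Beta

Ballots ranking Beta above Sigma: 7 + 2 = 9.
Ballots ranking Sigma above Beta: 17 − 9 = 8.
Beta wins the head-to-head 9–8.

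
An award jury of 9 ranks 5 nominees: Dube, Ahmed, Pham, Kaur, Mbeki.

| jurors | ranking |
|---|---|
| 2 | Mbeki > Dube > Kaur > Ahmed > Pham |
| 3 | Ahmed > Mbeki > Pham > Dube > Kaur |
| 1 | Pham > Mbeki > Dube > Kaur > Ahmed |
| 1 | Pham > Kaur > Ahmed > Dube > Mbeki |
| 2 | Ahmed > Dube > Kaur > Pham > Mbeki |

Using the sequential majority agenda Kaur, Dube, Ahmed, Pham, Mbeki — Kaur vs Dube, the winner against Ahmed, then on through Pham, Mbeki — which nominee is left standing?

Ahmed

Round 1: Kaur vs Dube — 1–8, Dube advances.
Round 2: Dube vs Ahmed — 3–6, Ahmed advances.
Round 3: Ahmed vs Pham — 7–2, Ahmed advances.
Round 4: Ahmed vs Mbeki — 6–3, Ahmed advances.
Ahmed survives the agenda.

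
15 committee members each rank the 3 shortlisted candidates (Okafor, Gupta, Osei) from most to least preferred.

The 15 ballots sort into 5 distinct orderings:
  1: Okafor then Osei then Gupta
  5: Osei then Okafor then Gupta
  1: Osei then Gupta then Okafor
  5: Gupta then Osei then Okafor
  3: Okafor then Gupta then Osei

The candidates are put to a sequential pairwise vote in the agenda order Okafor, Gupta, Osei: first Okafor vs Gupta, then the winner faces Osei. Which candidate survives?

Round 1: Okafor vs Gupta — 9–6, Okafor advances.
Round 2: Okafor vs Osei — 4–11, Osei advances.
Osei survives the agenda.

Osei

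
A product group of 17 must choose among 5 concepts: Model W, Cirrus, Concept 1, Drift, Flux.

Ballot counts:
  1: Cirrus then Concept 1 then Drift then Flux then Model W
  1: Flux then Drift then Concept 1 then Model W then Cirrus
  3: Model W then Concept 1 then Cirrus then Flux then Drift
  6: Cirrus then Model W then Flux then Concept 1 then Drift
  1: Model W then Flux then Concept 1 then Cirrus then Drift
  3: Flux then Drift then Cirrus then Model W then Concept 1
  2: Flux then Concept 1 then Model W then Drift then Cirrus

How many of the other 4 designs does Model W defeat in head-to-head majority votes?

Model W against each rival (17 engineers):
Model W vs Cirrus: 7 to 10, Cirrus.
Model W vs Concept 1: 13 to 4, Model W.
Model W vs Drift: Model W wins 12–5.
Model W vs Flux: Model W preferred on 3+6+1 = 10 ballots; Model W wins 10–7.
Model W beats Concept 1, Drift, Flux; loses to Cirrus — 3 pairwise wins.

3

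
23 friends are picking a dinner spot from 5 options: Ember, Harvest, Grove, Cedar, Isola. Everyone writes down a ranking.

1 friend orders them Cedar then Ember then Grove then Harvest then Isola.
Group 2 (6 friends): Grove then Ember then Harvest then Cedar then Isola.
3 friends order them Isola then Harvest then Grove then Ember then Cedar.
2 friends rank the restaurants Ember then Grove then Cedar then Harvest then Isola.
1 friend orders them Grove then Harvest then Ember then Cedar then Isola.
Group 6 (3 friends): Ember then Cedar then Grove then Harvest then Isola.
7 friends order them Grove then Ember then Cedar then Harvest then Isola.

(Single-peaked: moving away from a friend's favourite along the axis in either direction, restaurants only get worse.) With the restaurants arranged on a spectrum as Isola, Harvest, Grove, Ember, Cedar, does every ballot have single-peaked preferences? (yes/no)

yes

Axis positions: Isola=1, Harvest=2, Grove=3, Ember=4, Cedar=5.
Group 1 (peak Cedar at position 5): ranking walks positions 5-4-3-2-1, expanding outward from the peak — single-peaked.
Group 2 (peak Grove at position 3): ranking walks positions 3-4-2-5-1, expanding outward from the peak — single-peaked.
Group 3 (peak Isola at position 1): ranking walks positions 1-2-3-4-5, expanding outward from the peak — single-peaked.
Group 4 (peak Ember at position 4): ranking walks positions 4-3-5-2-1, expanding outward from the peak — single-peaked.
Group 5 (peak Grove at position 3): ranking walks positions 3-2-4-5-1, expanding outward from the peak — single-peaked.
Group 6 (peak Ember at position 4): ranking walks positions 4-5-3-2-1, expanding outward from the peak — single-peaked.
Group 7 (peak Grove at position 3): ranking walks positions 3-4-5-2-1, expanding outward from the peak — single-peaked.
Every ranking is single-peaked on this axis.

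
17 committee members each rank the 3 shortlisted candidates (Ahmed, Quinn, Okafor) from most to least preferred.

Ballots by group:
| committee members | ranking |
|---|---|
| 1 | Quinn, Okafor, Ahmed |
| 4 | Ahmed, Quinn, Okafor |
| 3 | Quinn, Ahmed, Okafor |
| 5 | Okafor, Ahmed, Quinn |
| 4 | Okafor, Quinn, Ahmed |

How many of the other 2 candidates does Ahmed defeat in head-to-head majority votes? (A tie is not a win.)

Ahmed against each rival (17 committee members):
Ahmed vs Quinn: Ahmed, 9–8.
Ahmed vs Okafor: Okafor, 10–7.
Ahmed beats Quinn; loses to Okafor — 1 pairwise win.

1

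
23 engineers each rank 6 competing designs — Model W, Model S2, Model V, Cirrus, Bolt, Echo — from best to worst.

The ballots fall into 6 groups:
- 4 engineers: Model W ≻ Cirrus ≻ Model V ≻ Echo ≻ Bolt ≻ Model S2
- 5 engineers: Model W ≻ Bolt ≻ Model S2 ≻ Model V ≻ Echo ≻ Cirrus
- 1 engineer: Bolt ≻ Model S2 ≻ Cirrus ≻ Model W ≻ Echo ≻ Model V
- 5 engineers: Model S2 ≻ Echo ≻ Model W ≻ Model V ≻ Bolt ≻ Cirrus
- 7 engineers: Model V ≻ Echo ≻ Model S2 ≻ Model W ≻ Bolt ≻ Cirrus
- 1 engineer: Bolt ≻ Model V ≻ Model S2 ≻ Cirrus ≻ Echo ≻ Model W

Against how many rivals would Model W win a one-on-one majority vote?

3

Model W against each rival (23 engineers):
Model W vs Model S2: 4+5 = 9 for Model W, 14 for Model S2 — Model S2 by 14–9.
Model W vs Model V: Model W, 15–8.
Model W–Cirrus: Model W 21–2.
Model W vs Bolt: Model W is ranked higher on 4+5+5+7 = 21 ballots, Bolt on 2. Model W wins 21–2.
Model W vs Echo: Model W is ranked higher on 4+5+1 = 10 ballots, Echo on 13. Echo wins 13–10.
Model W beats Model V, Cirrus, Bolt; loses to Model S2, Echo — 3 pairwise wins.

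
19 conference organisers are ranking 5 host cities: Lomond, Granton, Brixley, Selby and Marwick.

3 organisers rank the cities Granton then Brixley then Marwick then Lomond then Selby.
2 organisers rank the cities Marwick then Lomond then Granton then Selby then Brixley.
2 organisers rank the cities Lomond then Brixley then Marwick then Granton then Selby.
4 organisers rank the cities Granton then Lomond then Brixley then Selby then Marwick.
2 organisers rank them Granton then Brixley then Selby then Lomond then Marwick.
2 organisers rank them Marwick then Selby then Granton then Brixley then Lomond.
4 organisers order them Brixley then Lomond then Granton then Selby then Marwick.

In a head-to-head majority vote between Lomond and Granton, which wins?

Ballots ranking Lomond above Granton: 2 + 2 + 4 = 8.
Ballots ranking Granton above Lomond: 19 − 8 = 11.
Granton wins the head-to-head 11–8.

Granton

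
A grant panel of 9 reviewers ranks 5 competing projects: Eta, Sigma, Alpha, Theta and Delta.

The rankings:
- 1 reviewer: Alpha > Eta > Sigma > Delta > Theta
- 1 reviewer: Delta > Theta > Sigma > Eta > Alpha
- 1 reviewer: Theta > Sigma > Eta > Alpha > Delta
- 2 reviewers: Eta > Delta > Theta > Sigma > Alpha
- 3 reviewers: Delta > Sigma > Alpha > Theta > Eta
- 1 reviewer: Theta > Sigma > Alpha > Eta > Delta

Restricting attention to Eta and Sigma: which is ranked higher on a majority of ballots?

Sigma

Ballots ranking Eta above Sigma: 1 + 2 = 3.
Ballots ranking Sigma above Eta: 9 − 3 = 6.
Sigma wins the head-to-head 6–3.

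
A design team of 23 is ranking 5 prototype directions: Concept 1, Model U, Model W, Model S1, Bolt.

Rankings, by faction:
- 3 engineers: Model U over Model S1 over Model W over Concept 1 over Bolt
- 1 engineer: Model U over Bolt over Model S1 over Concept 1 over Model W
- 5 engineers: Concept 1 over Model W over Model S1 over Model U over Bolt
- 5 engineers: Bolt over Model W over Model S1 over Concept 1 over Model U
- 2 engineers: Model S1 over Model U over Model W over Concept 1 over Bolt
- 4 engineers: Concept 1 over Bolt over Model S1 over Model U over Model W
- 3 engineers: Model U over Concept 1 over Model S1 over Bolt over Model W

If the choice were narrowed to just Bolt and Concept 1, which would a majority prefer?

Ballots ranking Bolt above Concept 1: 1 + 5 = 6.
Ballots ranking Concept 1 above Bolt: 23 − 6 = 17.
Concept 1 wins the head-to-head 17–6.

Concept 1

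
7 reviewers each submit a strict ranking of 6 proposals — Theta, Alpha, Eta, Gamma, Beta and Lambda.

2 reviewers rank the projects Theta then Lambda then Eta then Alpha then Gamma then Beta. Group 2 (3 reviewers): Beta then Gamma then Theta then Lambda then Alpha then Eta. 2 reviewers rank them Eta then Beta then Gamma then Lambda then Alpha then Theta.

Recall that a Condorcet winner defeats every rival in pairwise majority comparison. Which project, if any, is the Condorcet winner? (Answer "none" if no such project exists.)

none

Check each pair by majority over 7 ballots:
Theta vs Alpha: Theta, 5–2.
Theta vs Eta: 2+3 = 5 for Theta, 2 for Eta — Theta by 5–2.
Theta vs Gamma: Gamma, 5–2.
Theta–Beta: Beta 5–2.
Theta–Lambda: Theta 5–2.
Alpha vs Eta: Alpha is ranked higher on 3 ballots, Eta on 4. Eta wins 4–3.
Alpha vs Gamma: Alpha preferred on 2 ballots; Gamma wins 5–2.
Alpha vs Beta: Beta, 5–2.
Alpha vs Lambda: 0 to 7, Lambda.
Eta vs Gamma: Eta is ranked higher on 2+2 = 4 ballots, Gamma on 3. Eta wins 4–3.
Eta vs Beta: Eta wins 4–3.
Eta–Lambda: Lambda 5–2.
Gamma vs Beta: Beta, 5–2.
Gamma vs Lambda: Gamma wins 5–2.
Beta vs Lambda: Beta wins 5–2.
No project is unbeaten: Theta loses to Gamma; Alpha loses to Theta; Eta loses to Theta; Gamma loses to Eta; Beta loses to Eta; Lambda loses to Theta. In particular Theta beats Eta beats Gamma beats Theta is a majority cycle — no Condorcet winner exists.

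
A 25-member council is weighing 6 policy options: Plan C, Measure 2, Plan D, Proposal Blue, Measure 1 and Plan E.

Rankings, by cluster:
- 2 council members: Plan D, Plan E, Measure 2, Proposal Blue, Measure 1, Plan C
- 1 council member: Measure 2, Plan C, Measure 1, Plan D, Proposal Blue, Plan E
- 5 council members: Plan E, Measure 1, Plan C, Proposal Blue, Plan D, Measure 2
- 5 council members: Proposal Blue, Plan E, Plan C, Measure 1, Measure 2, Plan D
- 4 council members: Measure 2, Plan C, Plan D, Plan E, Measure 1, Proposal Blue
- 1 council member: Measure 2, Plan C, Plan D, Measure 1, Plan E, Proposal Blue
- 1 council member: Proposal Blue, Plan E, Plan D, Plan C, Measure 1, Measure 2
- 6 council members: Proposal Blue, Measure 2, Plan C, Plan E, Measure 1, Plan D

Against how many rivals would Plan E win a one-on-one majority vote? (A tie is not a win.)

4

Plan E against each rival (25 council members):
Plan E vs Plan C: 13 to 12, Plan E.
Plan E–Measure 2: Plan E 13–12.
Plan E vs Plan D: Plan E, 17–8.
Plan E vs Proposal Blue: 2+5+4+1 = 12 for Plan E, 13 for Proposal Blue — Proposal Blue by 13–12.
Plan E vs Measure 1: Plan E is ranked higher on 2+5+5+4+1+6 = 23 ballots, Measure 1 on 2. Plan E wins 23–2.
Plan E beats Plan C, Measure 2, Plan D, Measure 1; loses to Proposal Blue — 4 pairwise wins.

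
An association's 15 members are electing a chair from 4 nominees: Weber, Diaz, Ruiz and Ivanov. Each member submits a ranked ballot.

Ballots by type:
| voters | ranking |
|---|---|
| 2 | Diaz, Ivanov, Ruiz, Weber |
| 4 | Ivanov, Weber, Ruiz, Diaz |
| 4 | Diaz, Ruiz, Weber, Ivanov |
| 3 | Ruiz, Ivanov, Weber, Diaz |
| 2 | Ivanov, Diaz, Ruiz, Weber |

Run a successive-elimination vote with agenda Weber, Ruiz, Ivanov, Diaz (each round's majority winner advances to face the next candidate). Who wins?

Round 1: Weber vs Ruiz — 4–11, Ruiz advances.
Round 2: Ruiz vs Ivanov — 7–8, Ivanov advances.
Round 3: Ivanov vs Diaz — 9–6, Ivanov advances.
The agenda winner is Ivanov.

Ivanov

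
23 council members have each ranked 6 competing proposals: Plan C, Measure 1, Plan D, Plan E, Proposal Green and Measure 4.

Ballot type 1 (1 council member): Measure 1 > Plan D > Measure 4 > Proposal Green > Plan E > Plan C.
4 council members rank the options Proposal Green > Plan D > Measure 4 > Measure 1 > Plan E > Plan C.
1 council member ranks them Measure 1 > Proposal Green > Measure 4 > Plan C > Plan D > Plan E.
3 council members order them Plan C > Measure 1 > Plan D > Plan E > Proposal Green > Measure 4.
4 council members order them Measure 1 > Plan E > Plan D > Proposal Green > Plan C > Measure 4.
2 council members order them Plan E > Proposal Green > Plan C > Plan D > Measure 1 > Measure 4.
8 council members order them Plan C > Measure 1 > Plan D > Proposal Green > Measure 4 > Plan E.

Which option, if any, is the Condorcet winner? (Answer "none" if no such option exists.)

none

Check each pair by majority over 23 ballots:
Plan C vs Measure 1: 13 to 10, Plan C.
Plan C vs Plan D: Plan C, 14–9.
Plan C vs Plan E: Plan C, 12–11.
Plan C vs Proposal Green: Plan C preferred on 3+8 = 11 ballots; Proposal Green wins 12–11.
Plan C vs Measure 4: 17 to 6, Plan C.
Measure 1 vs Plan D: Measure 1 is ranked higher on 1+1+3+4+8 = 17 ballots, Plan D on 6. Measure 1 wins 17–6.
Measure 1 vs Plan E: Measure 1, 21–2.
Measure 1–Proposal Green: Measure 1 17–6.
Measure 1 vs Measure 4: Measure 1, 19–4.
Plan D vs Plan E: Plan D, 17–6.
Plan D vs Proposal Green: Plan D, 16–7.
Plan D vs Measure 4: 22 to 1, Plan D.
Plan E vs Proposal Green: Proposal Green, 14–9.
Plan E vs Measure 4: Plan E is ranked higher on 3+4+2 = 9 ballots, Measure 4 on 14. Measure 4 wins 14–9.
Proposal Green vs Measure 4: 22 to 1, Proposal Green.
Every option loses at least once (Plan C loses to Proposal Green; Measure 1 loses to Plan C; Plan D loses to Plan C; Plan E loses to Plan C; Proposal Green loses to Measure 1; Measure 4 loses to Plan C). The majority relation contains the cycle Plan C → Measure 1 → Proposal Green → Plan C, so there is no Condorcet winner.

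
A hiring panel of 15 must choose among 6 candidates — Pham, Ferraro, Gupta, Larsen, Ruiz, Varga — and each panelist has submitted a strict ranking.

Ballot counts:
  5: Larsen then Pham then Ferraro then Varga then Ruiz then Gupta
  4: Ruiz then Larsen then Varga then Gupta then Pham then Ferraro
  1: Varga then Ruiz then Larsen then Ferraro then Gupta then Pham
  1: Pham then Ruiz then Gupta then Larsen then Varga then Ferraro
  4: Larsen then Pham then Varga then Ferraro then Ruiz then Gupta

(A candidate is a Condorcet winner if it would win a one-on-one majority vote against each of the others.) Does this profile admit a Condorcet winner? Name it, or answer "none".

Check each pair by majority over 15 ballots:
Pham vs Ferraro: 5+4+1+4 = 14 for Pham, 1 for Ferraro — Pham by 14–1.
Pham vs Gupta: 10 to 5, Pham.
Pham vs Larsen: Pham preferred on 1 ballot; Larsen wins 14–1.
Pham vs Ruiz: Pham is ranked higher on 5+1+4 = 10 ballots, Ruiz on 5. Pham wins 10–5.
Pham vs Varga: Pham preferred on 5+1+4 = 10 ballots; Pham wins 10–5.
Ferraro vs Gupta: Ferraro is ranked higher on 5+1+4 = 10 ballots, Gupta on 5. Ferraro wins 10–5.
Ferraro vs Larsen: Ferraro is ranked higher on 0 ballots, Larsen on 15. Larsen wins 15–0.
Ferraro vs Ruiz: Ferraro preferred on 5+4 = 9 ballots; Ferraro wins 9–6.
Ferraro vs Varga: 5 for Ferraro, 10 for Varga — Varga by 10–5.
Gupta vs Larsen: Gupta preferred on 1 ballot; Larsen wins 14–1.
Gupta vs Ruiz: Gupta is ranked higher on 0 ballots, Ruiz on 15. Ruiz wins 15–0.
Gupta vs Varga: 1 to 14, Varga.
Larsen vs Ruiz: Larsen preferred on 5+4 = 9 ballots; Larsen wins 9–6.
Larsen vs Varga: 14 to 1, Larsen.
Ruiz vs Varga: Ruiz preferred on 4+1 = 5 ballots; Varga wins 10–5.
Larsen wins every pairwise contest, so Larsen is the Condorcet winner.

Larsen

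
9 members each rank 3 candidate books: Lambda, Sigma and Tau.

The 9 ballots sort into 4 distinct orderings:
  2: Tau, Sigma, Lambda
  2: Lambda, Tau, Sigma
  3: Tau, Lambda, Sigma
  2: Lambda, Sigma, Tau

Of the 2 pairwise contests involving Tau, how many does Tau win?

2

Tau against each rival (9 members):
Tau vs Lambda: Tau wins 5–4.
Tau vs Sigma: Tau wins 7–2.
Tau beats Lambda, Sigma — 2 pairwise wins.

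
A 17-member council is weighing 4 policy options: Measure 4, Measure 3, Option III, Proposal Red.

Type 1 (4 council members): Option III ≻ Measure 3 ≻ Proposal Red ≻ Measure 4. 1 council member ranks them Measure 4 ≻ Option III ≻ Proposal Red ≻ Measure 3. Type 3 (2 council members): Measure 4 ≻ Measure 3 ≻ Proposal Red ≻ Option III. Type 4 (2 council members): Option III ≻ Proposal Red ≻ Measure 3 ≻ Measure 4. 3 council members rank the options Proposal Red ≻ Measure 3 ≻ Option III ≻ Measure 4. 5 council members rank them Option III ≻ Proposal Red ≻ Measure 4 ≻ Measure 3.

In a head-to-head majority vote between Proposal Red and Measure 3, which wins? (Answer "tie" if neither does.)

Ballots ranking Proposal Red above Measure 3: 1 + 2 + 3 + 5 = 11.
Ballots ranking Measure 3 above Proposal Red: 17 − 11 = 6.
Proposal Red wins the head-to-head 11–6.

Proposal Red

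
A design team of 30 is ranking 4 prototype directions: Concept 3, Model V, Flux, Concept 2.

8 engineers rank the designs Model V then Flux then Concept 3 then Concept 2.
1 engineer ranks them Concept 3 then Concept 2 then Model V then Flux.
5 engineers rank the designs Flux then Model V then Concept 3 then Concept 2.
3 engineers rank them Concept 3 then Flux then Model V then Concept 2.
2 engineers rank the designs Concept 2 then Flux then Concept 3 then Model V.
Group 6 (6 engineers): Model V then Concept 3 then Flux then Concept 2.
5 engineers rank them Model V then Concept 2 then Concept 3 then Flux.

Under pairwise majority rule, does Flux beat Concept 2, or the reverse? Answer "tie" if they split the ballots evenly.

Ballots ranking Flux above Concept 2: 8 + 5 + 3 + 6 = 22.
Ballots ranking Concept 2 above Flux: 30 − 22 = 8.
Flux wins the head-to-head 22–8.

Flux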